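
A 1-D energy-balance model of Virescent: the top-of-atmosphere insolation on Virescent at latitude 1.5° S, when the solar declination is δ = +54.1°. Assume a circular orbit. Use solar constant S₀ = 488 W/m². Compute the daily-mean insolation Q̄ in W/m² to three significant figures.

Q̄ ≈ 85.9 W/m²

cos H₀ = −tan(-1.5°) tan(+54.100°) = 0.0362, H₀ = 1.5346 rad.
Bracket: H₀ sin φ sin δ + cos φ cos δ sin H₀ = 1.5346×-0.02618×0.81004 + 0.99966×0.58637×0.99935 = -0.032544 + 0.585790 = 0.553246.
Q̄ = (S₀/π) × [bracket] = (488/π) × 0.553246 = 85.94 W/m².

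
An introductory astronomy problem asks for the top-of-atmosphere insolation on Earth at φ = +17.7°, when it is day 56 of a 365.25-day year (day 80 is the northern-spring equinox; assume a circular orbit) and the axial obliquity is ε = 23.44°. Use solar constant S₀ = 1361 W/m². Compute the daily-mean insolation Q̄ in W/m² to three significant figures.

Q̄ ≈ 375 W/m²

Solar longitude: λ_s = 360° × (56 − 80)/365.25 = -23.655°, i.e. -23.655° + 360° = 336.345°.
sin δ = sin 23.44° × sin 336.345° = -0.15960, so δ = -9.184°.
cos H₀ = −tan(+17.7°) tan(-9.184°) = 0.0516, H₀ = 1.5192 rad.
Bracket: H₀ sin φ sin δ + cos φ cos δ sin H₀ = 1.5192×0.30403×-0.15960 + 0.95266×0.98718×0.99867 = -0.073716 + 0.939196 = 0.865480.
Q̄ = (S₀/π) × [bracket] = (1361/π) × 0.865480 = 374.9 W/m².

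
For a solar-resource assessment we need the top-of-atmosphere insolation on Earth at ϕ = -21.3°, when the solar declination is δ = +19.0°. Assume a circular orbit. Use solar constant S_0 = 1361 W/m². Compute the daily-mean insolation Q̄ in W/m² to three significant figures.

Q̄ ≈ 305 W/m²

cos h₀ = −tan(-21.3°) tan(+19.000°) = 0.1342, h₀ = 1.4361 rad.
Bracket: h₀ sin ϕ sin δ + cos ϕ cos δ sin h₀ = 1.4361×-0.36325×0.32557 + 0.93169×0.94552×0.99095 = -0.169838 + 0.872959 = 0.703121.
Q̄ = (S_0/π) × [bracket] = (1361/π) × 0.703121 = 304.6 W/m².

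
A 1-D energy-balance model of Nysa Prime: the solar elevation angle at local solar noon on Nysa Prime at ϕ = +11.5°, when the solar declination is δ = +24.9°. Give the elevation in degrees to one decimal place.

76.6°

At local noon the hour angle is zero, so the zenith angle equals |ϕ − δ| = |+11.5° − (+24.900°)| = 13.400°.
Elevation = 90° − 13.400° = 76.6°.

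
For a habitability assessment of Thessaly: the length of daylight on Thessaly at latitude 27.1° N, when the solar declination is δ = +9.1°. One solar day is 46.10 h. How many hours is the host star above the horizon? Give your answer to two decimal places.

24.25 h

cos h₀ = −tan ϕ · tan δ = −tan(+27.1°) × tan(+9.100°) = -0.0820, so h₀ = 1.6529 rad = 94.70°.
Daylight = 2h₀/(2π) × 46.10 h = (1.6529/π) × 46.10 = 24.25 h.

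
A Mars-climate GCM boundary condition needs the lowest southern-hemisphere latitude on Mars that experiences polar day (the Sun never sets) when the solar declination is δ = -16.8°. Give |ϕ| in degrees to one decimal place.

|ϕ| = 73.2°

Polar day requires cos h₀ = −tan ϕ tan δ ≤ −1, i.e. tan ϕ tan δ ≥ 1.
The boundary is |tan ϕ| · |tan δ| = 1, so |ϕ| = 90° − |δ| = 90° − 16.8° = 73.2° in the southern hemisphere.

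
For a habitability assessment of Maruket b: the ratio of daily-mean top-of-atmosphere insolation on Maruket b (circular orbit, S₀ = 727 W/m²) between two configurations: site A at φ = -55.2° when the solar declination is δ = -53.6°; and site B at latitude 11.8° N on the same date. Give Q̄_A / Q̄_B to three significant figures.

— Configuration A (φ=-55.2°):
cos H₀ = −tan(-55.2°) tan(-53.600°) = -1.9516 ≤ −1 ⇒ polar day, H₀ = π.
Bracket: H₀ sin φ sin δ + cos φ cos δ sin H₀ = 3.1416×-0.82115×-0.80489 + 0.57071×0.59342×0.00000 = 2.076395 + 0.000000 = 2.076395.
Q̄ = (S₀/π) × [bracket] = (727/π) × 2.076395 = 480.50 W/m².
— Configuration B (φ=+11.8°):
cos H₀ = −tan(+11.8°) tan(-53.600°) = 0.2834, H₀ = 1.2835 rad.
Bracket: H₀ sin φ sin δ + cos φ cos δ sin H₀ = 1.2835×0.20450×-0.80489 + 0.97887×0.59342×0.95901 = -0.211264 + 0.557071 = 0.345807.
Q̄ = (S₀/π) × [bracket] = (727/π) × 0.345807 = 80.024 W/m².
Ratio Q̄_A / Q̄_B = 480.50 / 80.024 = 6.004.

Q̄_A / Q̄_B ≈ 6.00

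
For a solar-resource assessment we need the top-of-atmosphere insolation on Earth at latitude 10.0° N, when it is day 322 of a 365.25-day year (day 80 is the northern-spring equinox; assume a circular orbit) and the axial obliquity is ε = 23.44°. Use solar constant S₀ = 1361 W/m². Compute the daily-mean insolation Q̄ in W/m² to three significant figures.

Q̄ ≈ 362 W/m²

Solar longitude: λ_s = 360° × (322 − 80)/365.25 = 238.522°.
sin δ = sin 23.44° × sin 238.522° = -0.33925, so δ = -19.831°.
cos H₀ = −tan(+10.0°) tan(-19.831°) = 0.0636, H₀ = 1.5072 rad.
Bracket: H₀ sin φ sin δ + cos φ cos δ sin H₀ = 1.5072×0.17365×-0.33925 + 0.98481×0.94070×0.99798 = -0.088790 + 0.924539 = 0.835749.
Q̄ = (S₀/π) × [bracket] = (1361/π) × 0.835749 = 362.1 W/m².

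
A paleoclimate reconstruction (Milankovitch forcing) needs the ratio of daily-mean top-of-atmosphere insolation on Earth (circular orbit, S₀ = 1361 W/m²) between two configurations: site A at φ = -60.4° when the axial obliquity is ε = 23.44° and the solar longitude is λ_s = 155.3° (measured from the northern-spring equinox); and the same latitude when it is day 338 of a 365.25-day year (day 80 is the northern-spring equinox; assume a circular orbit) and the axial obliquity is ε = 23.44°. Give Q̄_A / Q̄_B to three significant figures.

— Configuration A (φ=-60.4°):
Solar declination: sin δ = sin ε · sin λ_s = sin 23.44° × sin 155.3° = 0.16622, so δ = +9.568°.
cos H₀ = −tan(-60.4°) tan(+9.568°) = 0.2967, H₀ = 1.2695 rad.
Bracket: H₀ sin φ sin δ + cos φ cos δ sin H₀ = 1.2695×-0.86949×0.16622 + 0.49394×0.98609×0.95496 = -0.183477 + 0.465132 = 0.281655.
Q̄ = (S₀/π) × [bracket] = (1361/π) × 0.281655 = 122.02 W/m².
— Configuration B (φ=-60.4°):
Solar longitude: λ_s = 360° × (338 − 80)/365.25 = 254.292°.
sin δ = sin 23.44° × sin 254.292° = -0.38293, so δ = -22.515°.
cos H₀ = −tan(-60.4°) tan(-22.515°) = -0.7297, H₀ = 2.3887 rad.
Bracket: H₀ sin φ sin δ + cos φ cos δ sin H₀ = 2.3887×-0.86949×-0.38293 + 0.49394×0.92378×0.68376 = 0.795327 + 0.311994 = 1.107321.
Q̄ = (S₀/π) × [bracket] = (1361/π) × 1.107321 = 479.71 W/m².
Ratio Q̄_A / Q̄_B = 122.02 / 479.71 = 0.2544.

Q̄_A / Q̄_B ≈ 0.254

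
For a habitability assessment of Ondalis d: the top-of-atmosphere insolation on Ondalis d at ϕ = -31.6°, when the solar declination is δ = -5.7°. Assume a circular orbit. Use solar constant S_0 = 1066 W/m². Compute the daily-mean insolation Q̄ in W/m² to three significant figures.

cos h₀ = −tan(-31.6°) tan(-5.700°) = -0.0614, h₀ = 1.6322 rad.
Bracket: h₀ sin ϕ sin δ + cos ϕ cos δ sin h₀ = 1.6322×-0.52399×-0.09932 + 0.85173×0.99506×0.99811 = 0.084944 + 0.845921 = 0.930865.
Q̄ = (S_0/π) × [bracket] = (1066/π) × 0.930865 = 315.9 W/m².

Q̄ ≈ 316 W/m²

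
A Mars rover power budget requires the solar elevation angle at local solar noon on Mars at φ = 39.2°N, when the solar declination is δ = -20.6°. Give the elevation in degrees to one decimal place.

30.2°

At local noon the hour angle is zero, so the zenith angle equals |φ − δ| = |+39.2° − (-20.600°)| = 59.800°.
Elevation = 90° − 59.800° = 30.2°.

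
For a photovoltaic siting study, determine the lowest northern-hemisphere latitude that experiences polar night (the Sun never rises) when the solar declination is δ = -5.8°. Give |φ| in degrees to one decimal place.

Polar night requires cos H₀ = −tan φ tan δ ≥ 1, i.e. tan φ tan δ ≤ −1.
The boundary is |tan φ| · |tan δ| = 1, so |φ| = 90° − |δ| = 90° − 5.8° = 84.2° in the northern hemisphere.

|φ| = 84.2°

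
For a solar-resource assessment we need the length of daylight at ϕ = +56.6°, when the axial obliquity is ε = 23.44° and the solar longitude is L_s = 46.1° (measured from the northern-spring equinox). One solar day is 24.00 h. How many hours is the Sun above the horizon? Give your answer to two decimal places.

15.60 h

Solar declination: sin δ = sin ε · sin L_s = sin 23.44° × sin 46.1° = 0.28663, so δ = +16.656°.
cos h₀ = −tan ϕ · tan δ = −tan(+56.6°) × tan(+16.656°) = -0.4537, so h₀ = 2.0417 rad = 116.98°.
Daylight = 2h₀/(2π) × 24.00 h = (2.0417/π) × 24.00 = 15.60 h.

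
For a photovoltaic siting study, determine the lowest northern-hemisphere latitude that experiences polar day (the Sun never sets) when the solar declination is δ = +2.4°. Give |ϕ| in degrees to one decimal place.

Polar day requires cos h₀ = −tan ϕ tan δ ≤ −1, i.e. tan ϕ tan δ ≥ 1.
The boundary is |tan ϕ| · |tan δ| = 1, so |ϕ| = 90° − |δ| = 90° − 2.4° = 87.6° in the northern hemisphere.

|ϕ| = 87.6°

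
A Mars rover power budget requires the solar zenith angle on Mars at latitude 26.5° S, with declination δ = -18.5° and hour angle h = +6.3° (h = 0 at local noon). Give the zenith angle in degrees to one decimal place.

θ_z = 9.9°

cos θ_z = sin φ sin δ + cos φ cos δ cos h = 0.141581 + 0.843562 = 0.985143.
θ_z = arccos(0.985143) = 9.9°.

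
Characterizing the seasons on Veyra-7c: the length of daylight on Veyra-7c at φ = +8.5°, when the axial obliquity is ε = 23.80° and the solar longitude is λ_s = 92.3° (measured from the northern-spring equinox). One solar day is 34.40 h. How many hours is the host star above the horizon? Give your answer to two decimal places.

Solar declination: sin δ = sin ε · sin λ_s = sin 23.80° × sin 92.3° = 0.40322, so δ = +23.780°.
cos H₀ = −tan φ · tan δ = −tan(+8.5°) × tan(+23.780°) = -0.0659, so H₀ = 1.6367 rad = 93.78°.
Daylight = 2H₀/(2π) × 34.40 h = (1.6367/π) × 34.40 = 17.92 h.

17.92 h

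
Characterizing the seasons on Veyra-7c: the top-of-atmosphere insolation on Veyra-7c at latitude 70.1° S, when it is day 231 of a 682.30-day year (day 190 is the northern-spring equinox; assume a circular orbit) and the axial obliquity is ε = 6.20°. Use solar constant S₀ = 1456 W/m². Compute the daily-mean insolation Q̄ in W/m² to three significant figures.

Solar longitude: λ_s = 360° × (231 − 190)/682.30 = 21.633°.
sin δ = sin 6.20° × sin 21.633° = 0.03981, so δ = +2.282°.
cos H₀ = −tan(-70.1°) tan(+2.282°) = 0.1101, H₀ = 1.4605 rad.
Bracket: H₀ sin φ sin δ + cos φ cos δ sin H₀ = 1.4605×-0.94029×0.03981 + 0.34038×0.99921×0.99392 = -0.054671 + 0.338043 = 0.283372.
Q̄ = (S₀/π) × [bracket] = (1456/π) × 0.283372 = 131.3 W/m².

Q̄ ≈ 131 W/m²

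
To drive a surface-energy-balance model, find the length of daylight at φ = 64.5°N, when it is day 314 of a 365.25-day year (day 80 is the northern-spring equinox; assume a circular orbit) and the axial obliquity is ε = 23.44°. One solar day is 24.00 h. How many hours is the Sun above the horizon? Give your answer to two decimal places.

Solar longitude: λ_s = 360° × (314 − 80)/365.25 = 230.637°.
sin δ = sin 23.44° × sin 230.637° = -0.30755, so δ = -17.911°.
cos H₀ = −tan φ · tan δ = −tan(+64.5°) × tan(-17.911°) = 0.6776, so H₀ = 0.8263 rad = 47.34°.
Daylight = 2H₀/(2π) × 24.00 h = (0.8263/π) × 24.00 = 6.31 h.

6.31 h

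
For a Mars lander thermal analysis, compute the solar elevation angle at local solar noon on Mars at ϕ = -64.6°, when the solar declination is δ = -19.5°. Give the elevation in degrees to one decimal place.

44.9°

At local noon the hour angle is zero, so the zenith angle equals |ϕ − δ| = |-64.6° − (-19.500°)| = 45.100°.
Elevation = 90° − 45.100° = 44.9°.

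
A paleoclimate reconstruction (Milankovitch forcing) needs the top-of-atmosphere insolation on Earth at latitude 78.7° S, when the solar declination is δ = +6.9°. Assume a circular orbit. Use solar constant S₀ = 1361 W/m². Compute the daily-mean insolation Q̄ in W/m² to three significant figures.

cos H₀ = −tan(-78.7°) tan(+6.900°) = 0.6056, H₀ = 0.9203 rad.
Bracket: H₀ sin φ sin δ + cos φ cos δ sin H₀ = 0.9203×-0.98061×0.12014 + 0.19595×0.99276×0.79576 = -0.108421 + 0.154800 = 0.046379.
Q̄ = (S₀/π) × [bracket] = (1361/π) × 0.046379 = 20.09 W/m².

Q̄ ≈ 20.1 W/m²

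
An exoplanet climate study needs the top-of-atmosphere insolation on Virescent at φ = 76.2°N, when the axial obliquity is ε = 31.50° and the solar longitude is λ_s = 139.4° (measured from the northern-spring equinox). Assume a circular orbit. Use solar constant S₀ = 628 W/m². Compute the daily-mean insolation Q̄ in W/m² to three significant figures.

Q̄ ≈ 207 W/m²

Solar declination: sin δ = sin ε · sin λ_s = sin 31.50° × sin 139.4° = 0.34003, so δ = +19.879°.
cos H₀ = −tan(+76.2°) tan(+19.879°) = -1.4721 ≤ −1 ⇒ polar day, H₀ = π.
Bracket: H₀ sin φ sin δ + cos φ cos δ sin H₀ = 3.1416×0.97113×0.34003 + 0.23853×0.94042×0.00000 = 1.037398 + 0.000000 = 1.037398.
Q̄ = (S₀/π) × [bracket] = (628/π) × 1.037398 = 207.4 W/m².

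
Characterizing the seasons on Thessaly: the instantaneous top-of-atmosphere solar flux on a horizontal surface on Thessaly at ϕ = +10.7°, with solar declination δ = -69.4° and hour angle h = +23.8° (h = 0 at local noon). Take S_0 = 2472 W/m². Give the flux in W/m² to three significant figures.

352 W/m²

cos θ_z = sin ϕ sin δ + cos ϕ cos δ cos h = -0.173795 + 0.316324 = 0.142529.
Flux = S_0 · cos θ_z = 2472 × 0.142529 = 352.3 W/m².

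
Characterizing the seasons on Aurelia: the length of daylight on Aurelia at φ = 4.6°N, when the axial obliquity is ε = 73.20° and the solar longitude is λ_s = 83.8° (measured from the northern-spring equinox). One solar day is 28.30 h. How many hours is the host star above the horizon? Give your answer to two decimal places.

Solar declination: sin δ = sin ε · sin λ_s = sin 73.20° × sin 83.8° = 0.95172, so δ = +72.123°.
cos H₀ = −tan φ · tan δ = −tan(+4.6°) × tan(+72.123°) = -0.2495, so H₀ = 1.8229 rad = 104.45°.
Daylight = 2H₀/(2π) × 28.30 h = (1.8229/π) × 28.30 = 16.42 h.

16.42 h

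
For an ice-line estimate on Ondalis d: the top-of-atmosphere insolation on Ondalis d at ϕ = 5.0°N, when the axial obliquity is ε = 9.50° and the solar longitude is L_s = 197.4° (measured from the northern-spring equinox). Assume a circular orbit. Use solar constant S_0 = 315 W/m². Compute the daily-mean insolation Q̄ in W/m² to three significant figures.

Q̄ ≈ 99.1 W/m²

Solar declination: sin δ = sin ε · sin L_s = sin 9.50° × sin 197.4° = -0.04936, so δ = -2.829°.
cos h₀ = −tan(+5.0°) tan(-2.829°) = 0.0043, h₀ = 1.5665 rad.
Bracket: h₀ sin ϕ sin δ + cos ϕ cos δ sin h₀ = 1.5665×0.08716×-0.04936 + 0.99619×0.99878×0.99999 = -0.006739 + 0.994965 = 0.988226.
Q̄ = (S_0/π) × [bracket] = (315/π) × 0.988226 = 99.09 W/m².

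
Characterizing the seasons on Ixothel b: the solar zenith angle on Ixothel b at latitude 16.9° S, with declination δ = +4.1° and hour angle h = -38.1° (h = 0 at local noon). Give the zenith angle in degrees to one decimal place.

θ_z = 43.1°

cos θ_z = sin ϕ sin δ + cos ϕ cos δ cos h = -0.020784 + 0.751023 = 0.730239.
θ_z = arccos(0.730239) = 43.1°.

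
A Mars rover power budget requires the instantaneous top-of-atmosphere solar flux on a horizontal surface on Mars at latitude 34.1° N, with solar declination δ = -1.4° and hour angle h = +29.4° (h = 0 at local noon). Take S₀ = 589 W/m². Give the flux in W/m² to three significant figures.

cos θ_z = sin φ sin δ + cos φ cos δ cos h = -0.013698 + 0.721202 = 0.707504.
Flux = S₀ · cos θ_z = 589 × 0.707504 = 416.7 W/m².

417 W/m²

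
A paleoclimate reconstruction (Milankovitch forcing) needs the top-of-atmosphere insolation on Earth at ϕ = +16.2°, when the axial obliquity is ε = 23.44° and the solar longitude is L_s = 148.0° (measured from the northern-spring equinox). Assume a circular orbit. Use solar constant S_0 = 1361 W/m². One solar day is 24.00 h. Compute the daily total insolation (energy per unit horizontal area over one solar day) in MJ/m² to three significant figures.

38.7 MJ/m²

Solar declination: sin δ = sin ε · sin L_s = sin 23.44° × sin 148.0° = 0.21080, so δ = +12.169°.
cos h₀ = −tan(+16.2°) tan(+12.169°) = -0.0626, h₀ = 1.6335 rad.
Bracket: h₀ sin ϕ sin δ + cos ϕ cos δ sin h₀ = 1.6335×0.27899×0.21080 + 0.96029×0.97753×0.99804 = 0.096068 + 0.936872 = 1.032940.
Q̄ = (S_0/π) × [bracket] = (1361/π) × 1.032940 = 447.49 W/m².
Daily total = Q̄ × 24.00 h × 3600 s/h = 447.49 × 24.00 × 3600 / 10⁶ = 38.66 MJ/m².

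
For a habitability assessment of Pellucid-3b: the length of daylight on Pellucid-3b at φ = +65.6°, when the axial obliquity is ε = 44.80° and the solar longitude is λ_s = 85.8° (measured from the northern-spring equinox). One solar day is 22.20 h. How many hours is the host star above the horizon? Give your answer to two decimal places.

Solar declination: sin δ = sin ε · sin λ_s = sin 44.80° × sin 85.8° = 0.70274, so δ = +44.647°.
Sunrise equation: cos H₀ = −tan φ · tan δ = -2.1775 ≤ −1, so the host star never sets (polar day) and H₀ = π.
Daylight = 2H₀/(2π) × 22.20 h = (3.1416/π) × 22.20 = 22.20 h.

22.20 h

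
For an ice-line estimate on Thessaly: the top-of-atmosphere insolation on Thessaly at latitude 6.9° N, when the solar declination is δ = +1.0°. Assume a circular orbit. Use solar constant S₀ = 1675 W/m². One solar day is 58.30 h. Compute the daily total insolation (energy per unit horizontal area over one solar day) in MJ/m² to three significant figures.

cos H₀ = −tan(+6.9°) tan(+1.000°) = -0.0021, H₀ = 1.5729 rad.
Bracket: H₀ sin φ sin δ + cos φ cos δ sin H₀ = 1.5729×0.12014×0.01745 + 0.99276×0.99985×1.00000 = 0.003297 + 0.992611 = 0.995908.
Q̄ = (S₀/π) × [bracket] = (1675/π) × 0.995908 = 530.99 W/m².
Daily total = Q̄ × 58.30 h × 3600 s/h = 530.99 × 58.30 × 3600 / 10⁶ = 111.4 MJ/m².

111 MJ/m²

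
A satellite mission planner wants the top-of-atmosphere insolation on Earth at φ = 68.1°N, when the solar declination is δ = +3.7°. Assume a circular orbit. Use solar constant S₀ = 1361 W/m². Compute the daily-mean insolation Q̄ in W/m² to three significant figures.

cos H₀ = −tan(+68.1°) tan(+3.700°) = -0.1609, H₀ = 1.7324 rad.
Bracket: H₀ sin φ sin δ + cos φ cos δ sin H₀ = 1.7324×0.92784×0.06453 + 0.37299×0.99792×0.98698 = 0.103725 + 0.367368 = 0.471093.
Q̄ = (S₀/π) × [bracket] = (1361/π) × 0.471093 = 204.1 W/m².

Q̄ ≈ 204 W/m²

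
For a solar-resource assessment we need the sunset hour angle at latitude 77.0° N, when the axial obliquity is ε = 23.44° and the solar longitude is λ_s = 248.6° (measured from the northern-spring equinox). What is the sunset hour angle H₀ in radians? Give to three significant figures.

Solar declination: sin δ = sin ε · sin λ_s = sin 23.44° × sin 248.6° = -0.37036, so δ = -21.738°.
cos H₀ = −tan φ · tan δ = 1.7270 ≥ 1, so the Sun never rises (polar night) and H₀ = 0.

H₀ = 0.00 rad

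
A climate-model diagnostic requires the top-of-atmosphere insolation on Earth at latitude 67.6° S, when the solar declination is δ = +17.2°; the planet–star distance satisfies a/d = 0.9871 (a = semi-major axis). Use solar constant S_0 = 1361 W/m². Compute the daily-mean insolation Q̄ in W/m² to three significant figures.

cos h₀ = −tan(-67.6°) tan(+17.200°) = 0.7510, h₀ = 0.7212 rad.
Bracket: h₀ sin ϕ sin δ + cos ϕ cos δ sin h₀ = 0.7212×-0.92455×0.29571 + 0.38107×0.95528×0.66027 = -0.197175 + 0.240357 = 0.043182.
Inverse-square distance factor (a/d)² = 0.9871² = 0.974366.
Q̄ = (S_0/π) × 0.974366 × [bracket] = (1361/π) × 0.974366 × 0.043182 = 18.23 W/m².

Q̄ ≈ 18.2 W/m²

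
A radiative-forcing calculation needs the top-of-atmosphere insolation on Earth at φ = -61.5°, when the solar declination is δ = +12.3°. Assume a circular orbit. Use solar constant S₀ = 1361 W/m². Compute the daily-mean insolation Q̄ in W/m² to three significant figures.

Q̄ ≈ 91.1 W/m²

cos H₀ = −tan(-61.5°) tan(+12.300°) = 0.4016, H₀ = 1.1576 rad.
Bracket: H₀ sin φ sin δ + cos φ cos δ sin H₀ = 1.1576×-0.87882×0.21303 + 0.47716×0.97705×0.91583 = -0.216720 + 0.426968 = 0.210248.
Q̄ = (S₀/π) × [bracket] = (1361/π) × 0.210248 = 91.08 W/m².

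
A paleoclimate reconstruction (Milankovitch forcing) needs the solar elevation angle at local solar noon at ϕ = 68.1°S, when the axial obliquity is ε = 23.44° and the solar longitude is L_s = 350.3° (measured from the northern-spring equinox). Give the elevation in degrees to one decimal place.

25.7°

Solar declination: sin δ = sin ε · sin L_s = sin 23.44° × sin 350.3° = -0.06702, so δ = -3.843°.
At local noon the hour angle is zero, so the zenith angle equals |ϕ − δ| = |-68.1° − (-3.843°)| = 64.257°.
Elevation = 90° − 64.257° = 25.7°.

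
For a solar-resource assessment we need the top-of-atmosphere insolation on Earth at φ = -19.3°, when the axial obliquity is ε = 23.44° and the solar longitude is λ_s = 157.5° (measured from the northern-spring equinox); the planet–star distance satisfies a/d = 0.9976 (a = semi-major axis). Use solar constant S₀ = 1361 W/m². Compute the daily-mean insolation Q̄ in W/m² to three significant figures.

Q̄ ≈ 369 W/m²

Solar declination: sin δ = sin ε · sin λ_s = sin 23.44° × sin 157.5° = 0.15223, so δ = +8.756°.
cos H₀ = −tan(-19.3°) tan(+8.756°) = 0.0539, H₀ = 1.5168 rad.
Bracket: H₀ sin φ sin δ + cos φ cos δ sin H₀ = 1.5168×-0.33051×0.15223 + 0.94380×0.98835×0.99854 = -0.076316 + 0.931443 = 0.855127.
Inverse-square distance factor (a/d)² = 0.9976² = 0.995206.
Q̄ = (S₀/π) × 0.995206 × [bracket] = (1361/π) × 0.995206 × 0.855127 = 368.7 W/m².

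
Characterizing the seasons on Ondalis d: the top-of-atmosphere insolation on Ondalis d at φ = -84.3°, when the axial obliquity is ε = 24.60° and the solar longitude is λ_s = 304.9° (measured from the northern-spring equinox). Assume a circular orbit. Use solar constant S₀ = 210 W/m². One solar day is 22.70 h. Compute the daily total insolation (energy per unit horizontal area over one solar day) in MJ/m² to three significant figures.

Solar declination: sin δ = sin ε · sin λ_s = sin 24.60° × sin 304.9° = -0.34141, so δ = -19.963°.
cos H₀ = −tan(-84.3°) tan(-19.963°) = -3.6392 ≤ −1 ⇒ polar day, H₀ = π.
Bracket: H₀ sin φ sin δ + cos φ cos δ sin H₀ = 3.1416×-0.99506×-0.34141 + 0.09932×0.93991×0.00000 = 1.067275 + 0.000000 = 1.067275.
Q̄ = (S₀/π) × [bracket] = (210/π) × 1.067275 = 71.342 W/m².
Daily total = Q̄ × 22.70 h × 3600 s/h = 71.342 × 22.70 × 3600 / 10⁶ = 5.830 MJ/m².

5.83 MJ/m²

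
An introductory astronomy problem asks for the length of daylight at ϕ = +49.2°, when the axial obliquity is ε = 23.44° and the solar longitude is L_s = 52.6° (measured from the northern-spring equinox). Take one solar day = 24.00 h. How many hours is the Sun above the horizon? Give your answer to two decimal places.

15.03 h

Solar declination: sin δ = sin ε · sin L_s = sin 23.44° × sin 52.6° = 0.31601, so δ = +18.422°.
cos h₀ = −tan ϕ · tan δ = −tan(+49.2°) × tan(+18.422°) = -0.3859, so h₀ = 1.9670 rad = 112.70°.
Daylight = 2h₀/(2π) × 24.00 h = (1.9670/π) × 24.00 = 15.03 h.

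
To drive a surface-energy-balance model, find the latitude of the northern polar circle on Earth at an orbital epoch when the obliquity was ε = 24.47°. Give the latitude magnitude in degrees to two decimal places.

The polar circle is the lowest latitude that experiences at least one full rotation of continuous daylight at the northern-summer solstice; it lies at |φ| = 90° − ε = 90° − 24.47° = 65.53°.

65.53°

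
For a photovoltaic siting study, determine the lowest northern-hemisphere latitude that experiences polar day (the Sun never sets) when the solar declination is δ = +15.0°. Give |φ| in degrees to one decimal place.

Polar day requires cos H₀ = −tan φ tan δ ≤ −1, i.e. tan φ tan δ ≥ 1.
The boundary is |tan φ| · |tan δ| = 1, so |φ| = 90° − |δ| = 90° − 15.0° = 75.0° in the northern hemisphere.

|φ| = 75.0°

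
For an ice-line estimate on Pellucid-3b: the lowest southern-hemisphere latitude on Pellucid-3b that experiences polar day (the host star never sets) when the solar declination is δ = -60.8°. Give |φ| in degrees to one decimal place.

|φ| = 29.2°

Polar day requires cos H₀ = −tan φ tan δ ≤ −1, i.e. tan φ tan δ ≥ 1.
The boundary is |tan φ| · |tan δ| = 1, so |φ| = 90° − |δ| = 90° − 60.8° = 29.2° in the southern hemisphere.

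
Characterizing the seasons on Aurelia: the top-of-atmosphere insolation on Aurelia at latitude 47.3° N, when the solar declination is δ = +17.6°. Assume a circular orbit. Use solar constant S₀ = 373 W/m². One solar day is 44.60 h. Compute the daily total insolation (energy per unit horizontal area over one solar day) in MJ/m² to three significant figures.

cos H₀ = −tan(+47.3°) tan(+17.600°) = -0.3438, H₀ = 1.9217 rad.
Bracket: H₀ sin φ sin δ + cos φ cos δ sin H₀ = 1.9217×0.73491×0.30237 + 0.67816×0.95319×0.93906 = 0.427030 + 0.607023 = 1.034053.
Q̄ = (S₀/π) × [bracket] = (373/π) × 1.034053 = 122.77 W/m².
Daily total = Q̄ × 44.60 h × 3600 s/h = 122.77 × 44.60 × 3600 / 10⁶ = 19.71 MJ/m².

19.7 MJ/m²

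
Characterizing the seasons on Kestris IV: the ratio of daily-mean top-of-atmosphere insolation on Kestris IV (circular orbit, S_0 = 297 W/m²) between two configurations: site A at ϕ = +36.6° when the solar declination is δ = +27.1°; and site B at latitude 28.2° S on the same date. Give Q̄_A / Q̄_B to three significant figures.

— Configuration A (ϕ=+36.6°):
cos h₀ = −tan(+36.6°) tan(+27.100°) = -0.3800, h₀ = 1.9606 rad.
Bracket: h₀ sin ϕ sin δ + cos ϕ cos δ sin h₀ = 1.9606×0.59622×0.45554 + 0.80282×0.89021×0.92497 = 0.532503 + 0.661056 = 1.193559.
Q̄ = (S_0/π) × [bracket] = (297/π) × 1.193559 = 112.84 W/m².
— Configuration B (ϕ=-28.2°):
cos h₀ = −tan(-28.2°) tan(+27.100°) = 0.2744, h₀ = 1.2928 rad.
Bracket: h₀ sin ϕ sin δ + cos ϕ cos δ sin h₀ = 1.2928×-0.47255×0.45554 + 0.88130×0.89021×0.96162 = -0.278295 + 0.754431 = 0.476136.
Q̄ = (S_0/π) × [bracket] = (297/π) × 0.476136 = 45.013 W/m².
Ratio Q̄_A / Q̄_B = 112.84 / 45.013 = 2.507.

Q̄_A / Q̄_B ≈ 2.51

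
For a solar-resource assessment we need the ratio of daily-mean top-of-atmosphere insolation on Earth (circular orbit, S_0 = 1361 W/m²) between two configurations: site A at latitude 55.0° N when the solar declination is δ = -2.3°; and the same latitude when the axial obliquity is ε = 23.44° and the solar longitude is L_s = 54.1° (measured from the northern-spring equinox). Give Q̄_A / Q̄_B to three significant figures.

— Configuration A (ϕ=+55.0°):
cos h₀ = −tan(+55.0°) tan(-2.300°) = 0.0574, h₀ = 1.5134 rad.
Bracket: h₀ sin ϕ sin δ + cos ϕ cos δ sin h₀ = 1.5134×0.81915×-0.04013 + 0.57358×0.99919×0.99835 = -0.049749 + 0.572170 = 0.522421.
Q̄ = (S_0/π) × [bracket] = (1361/π) × 0.522421 = 226.32 W/m².
— Configuration B (ϕ=+55.0°):
Solar declination: sin δ = sin ε · sin L_s = sin 23.44° × sin 54.1° = 0.32223, so δ = +18.798°.
cos h₀ = −tan(+55.0°) tan(+18.798°) = -0.4861, h₀ = 2.0784 rad.
Bracket: h₀ sin ϕ sin δ + cos ϕ cos δ sin h₀ = 2.0784×0.81915×0.32223 + 0.57358×0.94666×0.87390 = 0.548603 + 0.474515 = 1.023118.
Q̄ = (S_0/π) × [bracket] = (1361/π) × 1.023118 = 443.23 W/m².
Ratio Q̄_A / Q̄_B = 226.32 / 443.23 = 0.5106.

Q̄_A / Q̄_B ≈ 0.511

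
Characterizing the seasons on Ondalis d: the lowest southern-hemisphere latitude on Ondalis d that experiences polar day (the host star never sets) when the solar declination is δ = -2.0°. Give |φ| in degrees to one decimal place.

Polar day requires cos H₀ = −tan φ tan δ ≤ −1, i.e. tan φ tan δ ≥ 1.
The boundary is |tan φ| · |tan δ| = 1, so |φ| = 90° − |δ| = 90° − 2.0° = 88.0° in the southern hemisphere.

|φ| = 88.0°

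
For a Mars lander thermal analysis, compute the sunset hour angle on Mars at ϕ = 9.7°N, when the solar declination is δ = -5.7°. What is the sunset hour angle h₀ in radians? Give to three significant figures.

cos h₀ = −tan ϕ · tan δ = −tan(+9.7°) × tan(-5.700°) = 0.0171, so h₀ = 1.5537 rad = 89.02°.

h₀ = 1.55 rad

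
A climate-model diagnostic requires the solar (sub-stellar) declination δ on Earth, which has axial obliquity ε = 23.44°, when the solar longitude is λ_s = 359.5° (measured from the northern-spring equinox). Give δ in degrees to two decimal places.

δ = -0.20°

sin δ = sin ε · sin λ_s = sin 23.44° × sin 359.5° = -0.003471.
δ = arcsin(-0.003471) = -0.20°.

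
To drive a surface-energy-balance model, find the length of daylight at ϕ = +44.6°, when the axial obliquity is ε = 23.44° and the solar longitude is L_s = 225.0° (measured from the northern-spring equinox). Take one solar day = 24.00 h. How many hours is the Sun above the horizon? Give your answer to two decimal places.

Solar declination: sin δ = sin ε · sin L_s = sin 23.44° × sin 225.0° = -0.28128, so δ = -16.337°.
cos h₀ = −tan ϕ · tan δ = −tan(+44.6°) × tan(-16.337°) = 0.2890, so h₀ = 1.2776 rad = 73.20°.
Daylight = 2h₀/(2π) × 24.00 h = (1.2776/π) × 24.00 = 9.76 h.

9.76 h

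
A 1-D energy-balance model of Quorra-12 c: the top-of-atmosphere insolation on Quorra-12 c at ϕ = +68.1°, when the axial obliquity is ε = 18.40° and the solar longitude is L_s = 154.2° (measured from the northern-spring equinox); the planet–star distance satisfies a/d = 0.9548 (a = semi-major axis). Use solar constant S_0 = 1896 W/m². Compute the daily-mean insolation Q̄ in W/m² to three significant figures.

Q̄ ≈ 326 W/m²

Solar declination: sin δ = sin ε · sin L_s = sin 18.40° × sin 154.2° = 0.13738, so δ = +7.896°.
cos h₀ = −tan(+68.1°) tan(+7.896°) = -0.3450, h₀ = 1.9231 rad.
Bracket: h₀ sin ϕ sin δ + cos ϕ cos δ sin h₀ = 1.9231×0.92784×0.13738 + 0.37299×0.99052×0.93860 = 0.245131 + 0.346770 = 0.591901.
Inverse-square distance factor (a/d)² = 0.9548² = 0.911643.
Q̄ = (S_0/π) × 0.911643 × [bracket] = (1896/π) × 0.911643 × 0.591901 = 325.7 W/m².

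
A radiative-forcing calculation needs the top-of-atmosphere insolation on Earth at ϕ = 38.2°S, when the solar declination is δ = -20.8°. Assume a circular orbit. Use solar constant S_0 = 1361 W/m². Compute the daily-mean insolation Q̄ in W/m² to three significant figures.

Q̄ ≈ 482 W/m²

cos h₀ = −tan(-38.2°) tan(-20.800°) = -0.2989, h₀ = 1.8744 rad.
Bracket: h₀ sin ϕ sin δ + cos ϕ cos δ sin h₀ = 1.8744×-0.61841×-0.35511 + 0.78586×0.93483×0.95428 = 0.411625 + 0.701058 = 1.112683.
Q̄ = (S_0/π) × [bracket] = (1361/π) × 1.112683 = 482.0 W/m².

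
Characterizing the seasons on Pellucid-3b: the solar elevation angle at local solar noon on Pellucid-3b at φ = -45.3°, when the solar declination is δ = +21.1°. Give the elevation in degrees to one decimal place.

23.6°

At local noon the hour angle is zero, so the zenith angle equals |φ − δ| = |-45.3° − (+21.100°)| = 66.400°.
Elevation = 90° − 66.400° = 23.6°.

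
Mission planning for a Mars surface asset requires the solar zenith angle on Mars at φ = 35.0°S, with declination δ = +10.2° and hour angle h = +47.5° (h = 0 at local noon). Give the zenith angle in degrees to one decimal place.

cos θ_z = sin φ sin δ + cos φ cos δ cos h = -0.101572 + 0.544665 = 0.443093.
θ_z = arccos(0.443093) = 63.7°.

θ_z = 63.7°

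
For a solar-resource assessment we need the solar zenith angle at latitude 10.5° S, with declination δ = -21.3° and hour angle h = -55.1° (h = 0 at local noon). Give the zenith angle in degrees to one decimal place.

θ_z = 53.8°

cos θ_z = sin φ sin δ + cos φ cos δ cos h = 0.066197 + 0.524137 = 0.590334.
θ_z = arccos(0.590334) = 53.8°.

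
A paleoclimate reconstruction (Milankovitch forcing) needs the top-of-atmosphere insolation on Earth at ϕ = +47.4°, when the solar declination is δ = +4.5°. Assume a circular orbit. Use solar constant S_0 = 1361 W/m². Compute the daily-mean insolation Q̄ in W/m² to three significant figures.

Q̄ ≈ 333 W/m²

cos h₀ = −tan(+47.4°) tan(+4.500°) = -0.0856, h₀ = 1.6565 rad.
Bracket: h₀ sin ϕ sin δ + cos ϕ cos δ sin h₀ = 1.6565×0.73610×0.07846 + 0.67688×0.99692×0.99633 = 0.095670 + 0.672319 = 0.767989.
Q̄ = (S_0/π) × [bracket] = (1361/π) × 0.767989 = 332.7 W/m².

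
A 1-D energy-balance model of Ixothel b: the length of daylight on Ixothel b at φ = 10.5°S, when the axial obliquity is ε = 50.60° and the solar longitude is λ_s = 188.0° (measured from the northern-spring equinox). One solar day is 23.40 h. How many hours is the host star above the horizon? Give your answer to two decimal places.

Solar declination: sin δ = sin ε · sin λ_s = sin 50.60° × sin 188.0° = -0.10754, so δ = -6.174°.
cos H₀ = −tan φ · tan δ = −tan(-10.5°) × tan(-6.174°) = -0.0200, so H₀ = 1.5908 rad = 91.15°.
Daylight = 2H₀/(2π) × 23.40 h = (1.5908/π) × 23.40 = 11.85 h.

11.85 h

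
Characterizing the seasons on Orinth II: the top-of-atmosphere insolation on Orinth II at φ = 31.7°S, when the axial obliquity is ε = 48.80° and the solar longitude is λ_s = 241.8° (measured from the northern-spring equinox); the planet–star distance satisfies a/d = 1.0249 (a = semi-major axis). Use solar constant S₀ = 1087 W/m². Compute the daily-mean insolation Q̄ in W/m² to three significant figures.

Solar declination: sin δ = sin ε · sin λ_s = sin 48.80° × sin 241.8° = -0.66311, so δ = -41.537°.
cos H₀ = −tan(-31.7°) tan(-41.537°) = -0.5471, H₀ = 2.1497 rad.
Bracket: H₀ sin φ sin δ + cos φ cos δ sin H₀ = 2.1497×-0.52547×-0.66311 + 0.85081×0.74853×0.83705 = 0.749051 + 0.533081 = 1.282132.
Inverse-square distance factor (a/d)² = 1.0249² = 1.050420.
Q̄ = (S₀/π) × 1.050420 × [bracket] = (1087/π) × 1.050420 × 1.282132 = 466.0 W/m².

Q̄ ≈ 466 W/m²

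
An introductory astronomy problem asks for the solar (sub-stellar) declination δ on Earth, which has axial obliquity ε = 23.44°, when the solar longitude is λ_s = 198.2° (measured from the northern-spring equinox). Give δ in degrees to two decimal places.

sin δ = sin ε · sin λ_s = sin 23.44° × sin 198.2° = -0.124243.
δ = arcsin(-0.124243) = -7.14°.

δ = -7.14°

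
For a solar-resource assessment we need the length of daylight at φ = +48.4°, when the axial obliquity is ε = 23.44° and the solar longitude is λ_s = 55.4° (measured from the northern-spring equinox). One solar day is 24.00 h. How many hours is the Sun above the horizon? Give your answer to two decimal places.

15.06 h

Solar declination: sin δ = sin ε · sin λ_s = sin 23.44° × sin 55.4° = 0.32743, so δ = +19.113°.
cos H₀ = −tan φ · tan δ = −tan(+48.4°) × tan(+19.113°) = -0.3903, so H₀ = 1.9718 rad = 112.97°.
Daylight = 2H₀/(2π) × 24.00 h = (1.9718/π) × 24.00 = 15.06 h.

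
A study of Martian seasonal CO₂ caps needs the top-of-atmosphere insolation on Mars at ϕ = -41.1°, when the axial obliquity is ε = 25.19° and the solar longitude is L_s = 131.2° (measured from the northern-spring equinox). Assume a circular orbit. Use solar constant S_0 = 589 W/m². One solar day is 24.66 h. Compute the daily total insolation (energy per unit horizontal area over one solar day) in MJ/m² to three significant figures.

Solar declination: sin δ = sin ε · sin L_s = sin 25.19° × sin 131.2° = 0.32024, so δ = +18.678°.
cos h₀ = −tan(-41.1°) tan(+18.678°) = 0.2949, h₀ = 1.2714 rad.
Bracket: h₀ sin ϕ sin δ + cos ϕ cos δ sin h₀ = 1.2714×-0.65738×0.32024 + 0.75356×0.94734×0.95553 = -0.267654 + 0.682131 = 0.414477.
Q̄ = (S_0/π) × [bracket] = (589/π) × 0.414477 = 77.708 W/m².
Daily total = Q̄ × 24.66 h × 3600 s/h = 77.708 × 24.66 × 3600 / 10⁶ = 6.899 MJ/m².

6.90 MJ/m²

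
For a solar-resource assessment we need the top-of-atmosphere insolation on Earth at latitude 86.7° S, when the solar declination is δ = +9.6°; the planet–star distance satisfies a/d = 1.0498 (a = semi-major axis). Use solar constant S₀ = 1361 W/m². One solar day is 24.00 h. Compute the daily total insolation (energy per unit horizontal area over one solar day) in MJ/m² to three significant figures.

0.00 MJ/m²

cos H₀ = −tan(-86.7°) tan(+9.600°) = 2.9334 ≥ 1 ⇒ polar night, H₀ = 0 and Q̄ = 0.
Inverse-square distance factor (a/d)² = 1.0498² = 1.102080.
Daily total = Q̄ × 24.00 h × 3600 s/h = 0.00 MJ/m².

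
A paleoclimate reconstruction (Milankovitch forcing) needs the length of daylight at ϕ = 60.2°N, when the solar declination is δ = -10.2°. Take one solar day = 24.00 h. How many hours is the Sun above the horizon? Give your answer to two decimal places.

9.56 h

cos h₀ = −tan ϕ · tan δ = −tan(+60.2°) × tan(-10.200°) = 0.3142, so h₀ = 1.2512 rad = 71.69°.
Daylight = 2h₀/(2π) × 24.00 h = (1.2512/π) × 24.00 = 9.56 h.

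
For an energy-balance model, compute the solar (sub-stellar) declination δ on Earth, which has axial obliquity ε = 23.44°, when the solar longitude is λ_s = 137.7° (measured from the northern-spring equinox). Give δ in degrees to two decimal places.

sin δ = sin ε · sin λ_s = sin 23.44° × sin 137.7° = 0.267717.
δ = arcsin(0.267717) = +15.53°.

δ = +15.53°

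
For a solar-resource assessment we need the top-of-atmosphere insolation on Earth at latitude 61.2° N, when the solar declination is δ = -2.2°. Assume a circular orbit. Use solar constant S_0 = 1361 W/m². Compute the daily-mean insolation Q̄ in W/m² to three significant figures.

cos h₀ = −tan(+61.2°) tan(-2.200°) = 0.0699, h₀ = 1.5009 rad.
Bracket: h₀ sin ϕ sin δ + cos ϕ cos δ sin h₀ = 1.5009×0.87631×-0.03839 + 0.48175×0.99926×0.99756 = -0.050493 + 0.480219 = 0.429726.
Q̄ = (S_0/π) × [bracket] = (1361/π) × 0.429726 = 186.2 W/m².

Q̄ ≈ 186 W/m²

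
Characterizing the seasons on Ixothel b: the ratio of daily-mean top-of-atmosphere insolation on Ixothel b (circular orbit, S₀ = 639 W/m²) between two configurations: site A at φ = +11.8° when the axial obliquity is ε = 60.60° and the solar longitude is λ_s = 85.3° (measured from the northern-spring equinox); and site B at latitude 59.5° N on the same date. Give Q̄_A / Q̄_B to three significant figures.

— Configuration A (φ=+11.8°):
Solar declination: sin δ = sin ε · sin λ_s = sin 60.60° × sin 85.3° = 0.86828, so δ = +60.260°.
cos H₀ = −tan(+11.8°) tan(+60.260°) = -0.3657, H₀ = 1.9451 rad.
Bracket: H₀ sin φ sin δ + cos φ cos δ sin H₀ = 1.9451×0.20450×0.86828 + 0.97887×0.49607×0.93075 = 0.345378 + 0.451961 = 0.797339.
Q̄ = (S₀/π) × [bracket] = (639/π) × 0.797339 = 162.18 W/m².
— Configuration B (φ=+59.5°):
cos H₀ = −tan(+59.5°) tan(+60.260°) = -2.9715 ≤ −1 ⇒ polar day, H₀ = π.
Bracket: H₀ sin φ sin δ + cos φ cos δ sin H₀ = 3.1416×0.86163×0.86828 + 0.50754×0.49607×0.00000 = 2.350344 + 0.000000 = 2.350344.
Q̄ = (S₀/π) × [bracket] = (639/π) × 2.350344 = 478.06 W/m².
Ratio Q̄_A / Q̄_B = 162.18 / 478.06 = 0.3392.

Q̄_A / Q̄_B ≈ 0.339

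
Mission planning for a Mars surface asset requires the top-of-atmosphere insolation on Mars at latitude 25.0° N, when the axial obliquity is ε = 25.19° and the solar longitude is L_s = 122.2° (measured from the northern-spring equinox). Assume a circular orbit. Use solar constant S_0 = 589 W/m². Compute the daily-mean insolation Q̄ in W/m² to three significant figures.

Solar declination: sin δ = sin ε · sin L_s = sin 25.19° × sin 122.2° = 0.36016, so δ = +21.110°.
cos h₀ = −tan(+25.0°) tan(+21.110°) = -0.1800, h₀ = 1.7518 rad.
Bracket: h₀ sin ϕ sin δ + cos ϕ cos δ sin h₀ = 1.7518×0.42262×0.36016 + 0.90631×0.93289×0.98366 = 0.266643 + 0.831672 = 1.098315.
Q̄ = (S_0/π) × [bracket] = (589/π) × 1.098315 = 205.9 W/m².

Q̄ ≈ 206 W/m²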